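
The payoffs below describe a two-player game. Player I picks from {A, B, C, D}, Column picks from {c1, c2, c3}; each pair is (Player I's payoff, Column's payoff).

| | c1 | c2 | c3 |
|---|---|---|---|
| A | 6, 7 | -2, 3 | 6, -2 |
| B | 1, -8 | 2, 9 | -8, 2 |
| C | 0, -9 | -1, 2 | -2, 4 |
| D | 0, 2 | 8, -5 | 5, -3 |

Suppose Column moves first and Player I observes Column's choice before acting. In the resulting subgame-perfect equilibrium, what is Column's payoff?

Work backward from Player I's decision.
- c1: Player I compares 6, 1, 0, 0 and picks A; Column would get 7.
- c2: Player I compares -2, 2, -1, 8 and picks D; Column would get -5.
- c3: Player I compares 6, -8, -2, 5 and picks A; Column would get -2.
Column's induced payoffs are 7, -5, -2, so Column commits to c1. Subgame-perfect outcome: (A, c1) with payoffs (6, 7).

7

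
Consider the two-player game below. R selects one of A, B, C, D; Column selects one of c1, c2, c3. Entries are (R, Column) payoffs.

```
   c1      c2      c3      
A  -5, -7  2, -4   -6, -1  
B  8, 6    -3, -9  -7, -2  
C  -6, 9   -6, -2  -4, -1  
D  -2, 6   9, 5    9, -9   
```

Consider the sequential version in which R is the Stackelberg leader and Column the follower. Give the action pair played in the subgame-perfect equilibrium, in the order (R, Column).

Column best-responds to each possible R move:
- A: Column compares -7, -4, -1 and picks c3; R would get -6.
- B: Column compares 6, -9, -2 and picks c1; R would get 8.
- C: Column compares 9, -2, -1 and picks c1; R would get -6.
- D: Column compares 6, 5, -9 and picks c1; R would get -2.
R's induced payoffs are -6, 8, -6, -2, so R commits to B. Subgame-perfect outcome: (B, c1) with payoffs (8, 6).

(B, c1)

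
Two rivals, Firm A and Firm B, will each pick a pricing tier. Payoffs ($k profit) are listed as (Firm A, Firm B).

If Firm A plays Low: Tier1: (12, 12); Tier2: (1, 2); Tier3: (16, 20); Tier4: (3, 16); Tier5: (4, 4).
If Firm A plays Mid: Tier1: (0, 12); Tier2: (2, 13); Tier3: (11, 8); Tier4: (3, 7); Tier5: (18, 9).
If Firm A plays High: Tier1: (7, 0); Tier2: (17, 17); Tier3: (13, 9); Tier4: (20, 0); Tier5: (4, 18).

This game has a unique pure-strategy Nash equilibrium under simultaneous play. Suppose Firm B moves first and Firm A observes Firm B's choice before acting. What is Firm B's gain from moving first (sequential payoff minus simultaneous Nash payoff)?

Firm A best-responds to each possible Firm B move:
- Tier1: BR = Low, leader payoff 12.
- Tier2: BR = High, leader payoff 17.
- Tier3: BR = Low, leader payoff 20.
- Tier4: BR = High, leader payoff 0.
- Tier5: BR = Mid, leader payoff 9.
Among 12, 17, 20, 0, 9, the best is 20 at Tier3. Subgame-perfect outcome: (Low, Tier3) with payoffs (16, 20).
Under simultaneous play:
Firm A's best replies: Tier1→Low; Tier2→High; Tier3→Low; Tier4→High; Tier5→Mid.
Firm B's best replies: Low→Tier3; Mid→Tier2; High→Tier5.
Only (Low, Tier3) has each player best-responding; Nash payoffs (16, 20).
Firm B's commitment gain: 20 − 20 = 0.

0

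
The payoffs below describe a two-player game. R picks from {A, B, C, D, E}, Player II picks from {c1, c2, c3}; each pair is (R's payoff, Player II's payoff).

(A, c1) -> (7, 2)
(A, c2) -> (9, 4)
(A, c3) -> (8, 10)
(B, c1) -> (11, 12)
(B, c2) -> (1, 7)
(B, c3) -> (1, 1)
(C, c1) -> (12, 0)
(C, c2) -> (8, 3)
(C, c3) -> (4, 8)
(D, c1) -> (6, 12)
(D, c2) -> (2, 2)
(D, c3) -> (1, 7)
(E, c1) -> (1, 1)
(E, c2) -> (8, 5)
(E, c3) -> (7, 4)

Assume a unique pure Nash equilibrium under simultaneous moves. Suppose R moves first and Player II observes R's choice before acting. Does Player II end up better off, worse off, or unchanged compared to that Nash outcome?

Work backward from Player II's decision.
- A → Player II plays c3 (best of 2, 4, 10); R gets 8.
- B → Player II plays c1 (best of 12, 7, 1); R gets 11.
- C → Player II plays c3 (best of 0, 3, 8); R gets 4.
- D → Player II plays c1 (best of 12, 2, 7); R gets 6.
- E → Player II plays c2 (best of 1, 5, 4); R gets 8.
Among 8, 11, 4, 6, 8, the best is 11 at B. Subgame-perfect outcome: (B, c1) with payoffs (11, 12).
For the simultaneous game, intersect best replies.
R's best replies: c1→C; c2→A; c3→A.
Player II's best replies: A→c3; B→c1; C→c3; D→c1; E→c2.
The unique mutual best reply is (A, c3), giving (8, 10).
Player II earns 12 sequentially versus 10 at the Nash outcome: better off.

better off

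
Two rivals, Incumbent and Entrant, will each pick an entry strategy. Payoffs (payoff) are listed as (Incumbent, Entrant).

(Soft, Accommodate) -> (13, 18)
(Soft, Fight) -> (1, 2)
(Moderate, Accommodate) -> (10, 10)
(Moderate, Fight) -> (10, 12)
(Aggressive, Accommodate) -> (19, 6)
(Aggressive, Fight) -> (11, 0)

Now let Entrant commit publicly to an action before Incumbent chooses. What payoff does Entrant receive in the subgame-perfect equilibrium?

Backward induction with Entrant moving first.
- Accommodate: BR = Aggressive, leader payoff 6.
- Fight: BR = Aggressive, leader payoff 0.
Among 6, 0, the best is 6 at Accommodate. Subgame-perfect outcome: (Aggressive, Accommodate) with payoffs (19, 6).

6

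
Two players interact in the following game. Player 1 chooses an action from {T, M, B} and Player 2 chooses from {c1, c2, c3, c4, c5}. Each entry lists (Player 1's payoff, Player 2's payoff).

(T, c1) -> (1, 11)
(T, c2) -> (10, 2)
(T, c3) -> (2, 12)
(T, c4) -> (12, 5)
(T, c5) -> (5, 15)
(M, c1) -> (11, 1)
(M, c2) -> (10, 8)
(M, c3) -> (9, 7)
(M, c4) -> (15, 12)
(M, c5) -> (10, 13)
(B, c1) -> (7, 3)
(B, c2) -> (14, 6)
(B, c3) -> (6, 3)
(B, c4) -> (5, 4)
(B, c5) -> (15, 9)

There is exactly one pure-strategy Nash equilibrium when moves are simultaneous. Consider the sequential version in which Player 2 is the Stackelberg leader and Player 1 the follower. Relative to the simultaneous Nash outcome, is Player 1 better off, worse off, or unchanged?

unchanged

Solve by backward induction (Player 2 leads).
- c1 → Player 1 plays M (best of 1, 11, 7); Player 2 gets 1.
- c2 → Player 1 plays B (best of 10, 10, 14); Player 2 gets 6.
- c3 → Player 1 plays M (best of 2, 9, 6); Player 2 gets 7.
- c4 → Player 1 plays M (best of 12, 15, 5); Player 2 gets 12.
- c5 → Player 1 plays B (best of 5, 10, 15); Player 2 gets 9.
Player 2's induced payoffs are 1, 6, 7, 12, 9, so Player 2 commits to c4. Subgame-perfect outcome: (M, c4) with payoffs (15, 12).
Under simultaneous play:
Player 1's best replies: c1→M; c2→B; c3→M; c4→M; c5→B.
Player 2's best replies: T→c5; M→c5; B→c5.
Only (B, c5) has each player best-responding; Nash payoffs (15, 9).
Player 1 earns 15 sequentially versus 15 at the Nash outcome: unchanged.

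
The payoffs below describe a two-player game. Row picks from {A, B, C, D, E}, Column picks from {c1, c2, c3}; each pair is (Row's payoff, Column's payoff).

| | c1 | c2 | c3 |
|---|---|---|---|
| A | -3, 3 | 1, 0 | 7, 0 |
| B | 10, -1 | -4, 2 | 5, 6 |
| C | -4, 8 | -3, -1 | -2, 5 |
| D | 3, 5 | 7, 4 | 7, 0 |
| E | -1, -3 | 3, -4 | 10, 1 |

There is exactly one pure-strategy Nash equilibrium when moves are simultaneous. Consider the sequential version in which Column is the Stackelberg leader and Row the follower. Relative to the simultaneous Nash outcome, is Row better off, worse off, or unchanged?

worse off

Work backward from Row's decision.
- c1: Row compares -3, 10, -4, 3, -1 and picks B; Column would get -1.
- c2: Row compares 1, -4, -3, 7, 3 and picks D; Column would get 4.
- c3: Row compares 7, 5, -2, 7, 10 and picks E; Column would get 1.
Among -1, 4, 1, the best is 4 at c2. Subgame-perfect outcome: (D, c2) with payoffs (7, 4).
Under simultaneous play:
Row's best replies: c1→B; c2→D; c3→E.
Column's best replies: A→c1; B→c3; C→c1; D→c1; E→c3.
Only (E, c3) has each player best-responding; Nash payoffs (10, 1).
Row earns 7 sequentially versus 10 at the Nash outcome: worse off.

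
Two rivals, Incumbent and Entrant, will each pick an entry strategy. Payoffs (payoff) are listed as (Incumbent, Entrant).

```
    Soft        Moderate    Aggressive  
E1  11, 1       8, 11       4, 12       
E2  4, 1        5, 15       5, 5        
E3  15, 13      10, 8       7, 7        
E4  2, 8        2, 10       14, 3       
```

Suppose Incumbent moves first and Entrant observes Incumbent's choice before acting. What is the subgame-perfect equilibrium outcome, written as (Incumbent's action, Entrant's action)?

Entrant best-responds to each possible Incumbent move:
- E1: Entrant compares 1, 11, 12 and picks Aggressive; Incumbent would get 4.
- E2: Entrant compares 1, 15, 5 and picks Moderate; Incumbent would get 5.
- E3: Entrant compares 13, 8, 7 and picks Soft; Incumbent would get 15.
- E4: Entrant compares 8, 10, 3 and picks Moderate; Incumbent would get 2.
Among 4, 5, 15, 2, the best is 15 at E3. Subgame-perfect outcome: (E3, Soft) with payoffs (15, 13).

(E3, Soft)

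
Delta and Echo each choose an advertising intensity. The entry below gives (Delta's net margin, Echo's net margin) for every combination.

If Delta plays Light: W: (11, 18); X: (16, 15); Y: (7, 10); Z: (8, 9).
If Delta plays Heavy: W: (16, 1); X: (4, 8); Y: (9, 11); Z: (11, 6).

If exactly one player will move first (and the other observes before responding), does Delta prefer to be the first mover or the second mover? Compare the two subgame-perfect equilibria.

second

If Delta leads: Echo's best replies are Light→W, Heavy→Y; Delta's induced payoffs 11, 9; outcome (Light, W), payoffs (11, 18).
If Echo leads: Delta's best replies are W→Heavy, X→Light, Y→Heavy, Z→Heavy; Echo's induced payoffs 1, 15, 11, 6; outcome (Light, X), payoffs (16, 15).
Delta gets 11 moving first and 16 moving second, so Delta prefers to move second.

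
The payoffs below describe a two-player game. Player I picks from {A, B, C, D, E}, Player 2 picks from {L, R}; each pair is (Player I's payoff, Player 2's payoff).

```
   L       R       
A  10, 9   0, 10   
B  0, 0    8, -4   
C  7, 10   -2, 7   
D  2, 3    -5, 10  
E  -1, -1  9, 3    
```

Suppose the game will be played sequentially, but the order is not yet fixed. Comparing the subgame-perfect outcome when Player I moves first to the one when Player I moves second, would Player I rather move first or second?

second

If Player I leads: Player 2's best replies are A→R, B→L, C→L, D→R, E→R; Player I's induced payoffs 0, 0, 7, -5, 9; outcome (E, R), payoffs (9, 3).
If Player 2 leads: Player I's best replies are L→A, R→E; Player 2's induced payoffs 9, 3; outcome (A, L), payoffs (10, 9).
Player I gets 9 moving first and 10 moving second, so Player I prefers to move second.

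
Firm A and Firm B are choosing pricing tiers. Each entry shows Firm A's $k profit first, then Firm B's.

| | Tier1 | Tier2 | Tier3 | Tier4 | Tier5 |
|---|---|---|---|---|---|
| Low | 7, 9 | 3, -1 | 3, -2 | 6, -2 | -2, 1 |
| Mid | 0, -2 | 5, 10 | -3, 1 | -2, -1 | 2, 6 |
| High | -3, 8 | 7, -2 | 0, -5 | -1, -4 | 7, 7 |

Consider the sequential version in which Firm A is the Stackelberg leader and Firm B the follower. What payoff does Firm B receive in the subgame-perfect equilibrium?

9

Solve by backward induction (Firm A leads).
- Low: Firm B compares 9, -1, -2, -2, 1 and picks Tier1; Firm A would get 7.
- Mid: Firm B compares -2, 10, 1, -1, 6 and picks Tier2; Firm A would get 5.
- High: Firm B compares 8, -2, -5, -4, 7 and picks Tier1; Firm A would get -3.
Maximizing over 7, 5, -3, Firm A chooses Low. Subgame-perfect outcome: (Low, Tier1) with payoffs (7, 9).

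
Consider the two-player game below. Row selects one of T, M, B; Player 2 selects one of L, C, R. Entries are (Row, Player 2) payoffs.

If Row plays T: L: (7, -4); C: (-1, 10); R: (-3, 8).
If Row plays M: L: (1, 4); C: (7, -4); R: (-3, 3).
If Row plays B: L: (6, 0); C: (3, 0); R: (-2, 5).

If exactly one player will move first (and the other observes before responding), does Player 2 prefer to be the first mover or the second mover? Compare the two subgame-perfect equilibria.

first

If Row leads: Player 2's best replies are T→C, M→L, B→R; Row's induced payoffs -1, 1, -2; outcome (M, L), payoffs (1, 4).
If Player 2 leads: Row's best replies are L→T, C→M, R→B; Player 2's induced payoffs -4, -4, 5; outcome (B, R), payoffs (-2, 5).
Player 2 gets 5 moving first and 4 moving second, so Player 2 prefers to move first.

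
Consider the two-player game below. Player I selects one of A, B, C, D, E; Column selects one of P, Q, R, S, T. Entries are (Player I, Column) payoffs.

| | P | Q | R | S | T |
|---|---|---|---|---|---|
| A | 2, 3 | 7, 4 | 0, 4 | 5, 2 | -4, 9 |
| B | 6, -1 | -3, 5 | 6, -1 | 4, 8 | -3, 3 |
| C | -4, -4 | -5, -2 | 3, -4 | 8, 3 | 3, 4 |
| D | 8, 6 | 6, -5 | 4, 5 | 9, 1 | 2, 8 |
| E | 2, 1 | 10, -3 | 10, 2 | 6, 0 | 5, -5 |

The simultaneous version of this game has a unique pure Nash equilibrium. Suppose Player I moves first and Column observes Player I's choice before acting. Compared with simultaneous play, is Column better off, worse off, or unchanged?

unchanged

Work backward from Column's decision.
- A → Column plays T (best of 3, 4, 4, 2, 9); Player I gets -4.
- B → Column plays S (best of -1, 5, -1, 8, 3); Player I gets 4.
- C → Column plays T (best of -4, -2, -4, 3, 4); Player I gets 3.
- D → Column plays T (best of 6, -5, 5, 1, 8); Player I gets 2.
- E → Column plays R (best of 1, -3, 2, 0, -5); Player I gets 10.
Among -4, 4, 3, 2, 10, the best is 10 at E. Subgame-perfect outcome: (E, R) with payoffs (10, 2).
For the simultaneous game, intersect best replies.
Player I's best replies: P→D; Q→E; R→E; S→D; T→E.
Column's best replies: A→T; B→S; C→T; D→T; E→R.
The unique mutual best reply is (E, R), giving (10, 2).
Column earns 2 sequentially versus 2 at the Nash outcome: unchanged.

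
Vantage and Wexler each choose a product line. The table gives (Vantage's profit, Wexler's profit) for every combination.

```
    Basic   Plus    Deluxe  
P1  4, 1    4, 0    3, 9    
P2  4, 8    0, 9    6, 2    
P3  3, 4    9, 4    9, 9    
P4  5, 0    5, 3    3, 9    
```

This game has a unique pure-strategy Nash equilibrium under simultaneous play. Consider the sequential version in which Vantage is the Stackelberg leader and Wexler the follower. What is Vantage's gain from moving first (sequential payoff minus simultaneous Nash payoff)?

Work backward from Wexler's decision.
- P1: Wexler compares 1, 0, 9 and picks Deluxe; Vantage would get 3.
- P2: Wexler compares 8, 9, 2 and picks Plus; Vantage would get 0.
- P3: Wexler compares 4, 4, 9 and picks Deluxe; Vantage would get 9.
- P4: Wexler compares 0, 3, 9 and picks Deluxe; Vantage would get 3.
Among 3, 0, 9, 3, the best is 9 at P3. Subgame-perfect outcome: (P3, Deluxe) with payoffs (9, 9).
For the simultaneous game, intersect best replies.
Vantage's best replies: Basic→P4; Plus→P3; Deluxe→P3.
Wexler's best replies: P1→Deluxe; P2→Plus; P3→Deluxe; P4→Deluxe.
Only (P3, Deluxe) has each player best-responding; Nash payoffs (9, 9).
Vantage's commitment gain: 9 − 9 = 0.

0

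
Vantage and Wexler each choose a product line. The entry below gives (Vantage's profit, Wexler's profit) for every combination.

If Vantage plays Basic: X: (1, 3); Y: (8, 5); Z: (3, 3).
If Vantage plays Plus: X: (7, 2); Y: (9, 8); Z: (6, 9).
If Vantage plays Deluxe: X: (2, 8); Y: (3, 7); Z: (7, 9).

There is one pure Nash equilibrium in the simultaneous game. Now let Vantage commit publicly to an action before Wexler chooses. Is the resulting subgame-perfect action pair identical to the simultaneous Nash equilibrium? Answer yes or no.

Solve by backward induction (Vantage leads).
- Basic: Wexler compares 3, 5, 3 and picks Y; Vantage would get 8.
- Plus: Wexler compares 2, 8, 9 and picks Z; Vantage would get 6.
- Deluxe: Wexler compares 8, 7, 9 and picks Z; Vantage would get 7.
Vantage's induced payoffs are 8, 6, 7, so Vantage commits to Basic. Subgame-perfect outcome: (Basic, Y) with payoffs (8, 5).
Now find the simultaneous Nash equilibrium.
Vantage's best replies: X→Plus; Y→Plus; Z→Deluxe.
Wexler's best replies: Basic→Y; Plus→Z; Deluxe→Z.
The unique mutual best reply is (Deluxe, Z), giving (7, 9).
Sequential outcome (Basic, Y) differs from the Nash profile (Deluxe, Z).

no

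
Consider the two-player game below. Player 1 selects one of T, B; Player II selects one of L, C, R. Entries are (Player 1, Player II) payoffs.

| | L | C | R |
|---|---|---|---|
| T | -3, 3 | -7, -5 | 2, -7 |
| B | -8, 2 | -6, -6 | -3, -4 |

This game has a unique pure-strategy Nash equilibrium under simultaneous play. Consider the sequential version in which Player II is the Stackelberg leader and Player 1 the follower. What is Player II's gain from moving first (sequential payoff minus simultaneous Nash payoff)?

Backward induction with Player II moving first.
- L: Player 1 compares -3, -8 and picks T; Player II would get 3.
- C: Player 1 compares -7, -6 and picks B; Player II would get -6.
- R: Player 1 compares 2, -3 and picks T; Player II would get -7.
Among 3, -6, -7, the best is 3 at L. Subgame-perfect outcome: (T, L) with payoffs (-3, 3).
Now find the simultaneous Nash equilibrium.
Player 1's best replies: L→T; C→B; R→T.
Player II's best replies: T→L; B→L.
Only (T, L) has each player best-responding; Nash payoffs (-3, 3).
Player II's commitment gain: 3 − 3 = 0.

0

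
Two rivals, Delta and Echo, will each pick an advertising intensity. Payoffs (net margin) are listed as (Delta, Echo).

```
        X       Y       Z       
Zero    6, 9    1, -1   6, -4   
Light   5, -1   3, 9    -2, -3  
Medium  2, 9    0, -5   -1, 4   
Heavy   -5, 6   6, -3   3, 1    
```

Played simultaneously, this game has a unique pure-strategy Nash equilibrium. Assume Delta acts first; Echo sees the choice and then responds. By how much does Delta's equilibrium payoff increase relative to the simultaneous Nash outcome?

0

Echo best-responds to each possible Delta move:
- Zero → Echo plays X (best of 9, -1, -4); Delta gets 6.
- Light → Echo plays Y (best of -1, 9, -3); Delta gets 3.
- Medium → Echo plays X (best of 9, -5, 4); Delta gets 2.
- Heavy → Echo plays X (best of 6, -3, 1); Delta gets -5.
Delta's induced payoffs are 6, 3, 2, -5, so Delta commits to Zero. Subgame-perfect outcome: (Zero, X) with payoffs (6, 9).
Under simultaneous play:
Delta's best replies: X→Zero; Y→Heavy; Z→Zero.
Echo's best replies: Zero→X; Light→Y; Medium→X; Heavy→X.
Only (Zero, X) has each player best-responding; Nash payoffs (6, 9).
Delta's commitment gain: 6 − 6 = 0.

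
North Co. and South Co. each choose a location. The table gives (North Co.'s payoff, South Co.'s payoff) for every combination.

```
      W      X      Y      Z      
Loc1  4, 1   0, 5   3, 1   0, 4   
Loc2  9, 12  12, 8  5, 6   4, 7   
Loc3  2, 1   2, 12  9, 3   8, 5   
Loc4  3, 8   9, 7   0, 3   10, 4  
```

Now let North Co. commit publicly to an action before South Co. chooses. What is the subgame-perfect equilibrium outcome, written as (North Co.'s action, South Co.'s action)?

(Loc2, W)

Solve by backward induction (North Co. leads).
- Loc1: BR = X, leader payoff 0.
- Loc2: BR = W, leader payoff 9.
- Loc3: BR = X, leader payoff 2.
- Loc4: BR = W, leader payoff 3.
Maximizing over 0, 9, 2, 3, North Co. chooses Loc2. Subgame-perfect outcome: (Loc2, W) with payoffs (9, 12).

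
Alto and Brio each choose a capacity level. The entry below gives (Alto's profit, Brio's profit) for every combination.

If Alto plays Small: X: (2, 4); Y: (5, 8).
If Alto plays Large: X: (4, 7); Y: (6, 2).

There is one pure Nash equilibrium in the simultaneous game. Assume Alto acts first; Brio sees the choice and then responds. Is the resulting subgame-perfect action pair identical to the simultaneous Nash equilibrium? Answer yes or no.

no

Solve by backward induction (Alto leads).
- Small: Brio compares 4, 8 and picks Y; Alto would get 5.
- Large: Brio compares 7, 2 and picks X; Alto would get 4.
Maximizing over 5, 4, Alto chooses Small. Subgame-perfect outcome: (Small, Y) with payoffs (5, 8).
For the simultaneous game, intersect best replies.
Alto's best replies: X→Large; Y→Large.
Brio's best replies: Small→Y; Large→X.
The unique mutual best reply is (Large, X), giving (4, 7).
Sequential outcome (Small, Y) differs from the Nash profile (Large, X).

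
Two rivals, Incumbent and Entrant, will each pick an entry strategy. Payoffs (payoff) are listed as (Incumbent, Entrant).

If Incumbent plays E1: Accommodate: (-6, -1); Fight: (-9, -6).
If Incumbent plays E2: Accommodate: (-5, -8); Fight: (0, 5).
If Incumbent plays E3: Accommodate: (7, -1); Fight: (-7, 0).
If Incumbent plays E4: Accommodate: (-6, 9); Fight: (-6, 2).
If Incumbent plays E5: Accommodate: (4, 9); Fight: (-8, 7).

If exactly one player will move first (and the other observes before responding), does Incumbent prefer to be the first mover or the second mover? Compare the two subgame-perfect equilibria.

first

If Incumbent leads: Entrant's best replies are E1→Accommodate, E2→Fight, E3→Fight, E4→Accommodate, E5→Accommodate; Incumbent's induced payoffs -6, 0, -7, -6, 4; outcome (E5, Accommodate), payoffs (4, 9).
If Entrant leads: Incumbent's best replies are Accommodate→E3, Fight→E2; Entrant's induced payoffs -1, 5; outcome (E2, Fight), payoffs (0, 5).
Incumbent gets 4 moving first and 0 moving second, so Incumbent prefers to move first.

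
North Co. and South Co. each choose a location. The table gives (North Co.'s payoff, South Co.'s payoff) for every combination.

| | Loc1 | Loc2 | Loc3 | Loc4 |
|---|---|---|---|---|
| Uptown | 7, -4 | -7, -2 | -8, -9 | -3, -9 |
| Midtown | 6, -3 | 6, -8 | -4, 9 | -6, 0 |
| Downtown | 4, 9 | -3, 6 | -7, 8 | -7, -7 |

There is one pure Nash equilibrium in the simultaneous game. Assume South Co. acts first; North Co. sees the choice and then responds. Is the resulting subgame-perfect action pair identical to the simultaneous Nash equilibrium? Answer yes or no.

Backward induction with South Co. moving first.
- Loc1 → North Co. plays Uptown (best of 7, 6, 4); South Co. gets -4.
- Loc2 → North Co. plays Midtown (best of -7, 6, -3); South Co. gets -8.
- Loc3 → North Co. plays Midtown (best of -8, -4, -7); South Co. gets 9.
- Loc4 → North Co. plays Uptown (best of -3, -6, -7); South Co. gets -9.
Maximizing over -4, -8, 9, -9, South Co. chooses Loc3. Subgame-perfect outcome: (Midtown, Loc3) with payoffs (-4, 9).
For the simultaneous game, intersect best replies.
North Co.'s best replies: Loc1→Uptown; Loc2→Midtown; Loc3→Midtown; Loc4→Uptown.
South Co.'s best replies: Uptown→Loc2; Midtown→Loc3; Downtown→Loc1.
The unique mutual best reply is (Midtown, Loc3), giving (-4, 9).
Sequential outcome (Midtown, Loc3) coincides with the Nash profile (Midtown, Loc3).

yes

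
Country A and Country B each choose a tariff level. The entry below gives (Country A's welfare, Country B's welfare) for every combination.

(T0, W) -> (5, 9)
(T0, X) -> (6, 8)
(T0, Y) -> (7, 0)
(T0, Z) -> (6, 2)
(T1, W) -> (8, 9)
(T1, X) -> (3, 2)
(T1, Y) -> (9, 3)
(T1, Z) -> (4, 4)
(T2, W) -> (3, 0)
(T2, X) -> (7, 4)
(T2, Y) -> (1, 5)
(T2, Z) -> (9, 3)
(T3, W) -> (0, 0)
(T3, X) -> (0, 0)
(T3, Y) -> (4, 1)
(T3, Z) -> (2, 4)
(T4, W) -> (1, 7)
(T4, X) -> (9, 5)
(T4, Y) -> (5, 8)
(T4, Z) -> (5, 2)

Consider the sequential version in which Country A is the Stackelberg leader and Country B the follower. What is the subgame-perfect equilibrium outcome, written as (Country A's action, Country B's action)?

(T1, W)

Country B best-responds to each possible Country A move:
- T0: Country B compares 9, 8, 0, 2 and picks W; Country A would get 5.
- T1: Country B compares 9, 2, 3, 4 and picks W; Country A would get 8.
- T2: Country B compares 0, 4, 5, 3 and picks Y; Country A would get 1.
- T3: Country B compares 0, 0, 1, 4 and picks Z; Country A would get 2.
- T4: Country B compares 7, 5, 8, 2 and picks Y; Country A would get 5.
Among 5, 8, 1, 2, 5, the best is 8 at T1. Subgame-perfect outcome: (T1, W) with payoffs (8, 9).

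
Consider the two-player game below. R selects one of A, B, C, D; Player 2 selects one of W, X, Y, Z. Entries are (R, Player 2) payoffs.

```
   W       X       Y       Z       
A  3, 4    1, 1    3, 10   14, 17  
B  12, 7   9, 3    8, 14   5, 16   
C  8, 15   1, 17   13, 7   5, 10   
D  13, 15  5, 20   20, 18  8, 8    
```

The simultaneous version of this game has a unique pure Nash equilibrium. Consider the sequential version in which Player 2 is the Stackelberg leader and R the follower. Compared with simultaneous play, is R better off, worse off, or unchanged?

better off

Solve by backward induction (Player 2 leads).
- W: BR = D, leader payoff 15.
- X: BR = B, leader payoff 3.
- Y: BR = D, leader payoff 18.
- Z: BR = A, leader payoff 17.
Player 2's induced payoffs are 15, 3, 18, 17, so Player 2 commits to Y. Subgame-perfect outcome: (D, Y) with payoffs (20, 18).
Under simultaneous play:
R's best replies: W→D; X→B; Y→D; Z→A.
Player 2's best replies: A→Z; B→Z; C→X; D→X.
The unique mutual best reply is (A, Z), giving (14, 17).
R earns 20 sequentially versus 14 at the Nash outcome: better off.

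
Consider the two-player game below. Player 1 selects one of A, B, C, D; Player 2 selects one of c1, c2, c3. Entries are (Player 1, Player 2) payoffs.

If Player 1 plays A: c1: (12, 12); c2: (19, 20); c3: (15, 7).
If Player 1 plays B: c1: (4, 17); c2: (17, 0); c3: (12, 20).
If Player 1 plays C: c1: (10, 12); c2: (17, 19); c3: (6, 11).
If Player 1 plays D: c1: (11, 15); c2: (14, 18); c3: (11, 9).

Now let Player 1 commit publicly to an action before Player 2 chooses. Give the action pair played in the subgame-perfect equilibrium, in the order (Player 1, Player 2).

(A, c2)

Backward induction with Player 1 moving first.
- A → Player 2 plays c2 (best of 12, 20, 7); Player 1 gets 19.
- B → Player 2 plays c3 (best of 17, 0, 20); Player 1 gets 12.
- C → Player 2 plays c2 (best of 12, 19, 11); Player 1 gets 17.
- D → Player 2 plays c2 (best of 15, 18, 9); Player 1 gets 14.
Player 1's induced payoffs are 19, 12, 17, 14, so Player 1 commits to A. Subgame-perfect outcome: (A, c2) with payoffs (19, 20).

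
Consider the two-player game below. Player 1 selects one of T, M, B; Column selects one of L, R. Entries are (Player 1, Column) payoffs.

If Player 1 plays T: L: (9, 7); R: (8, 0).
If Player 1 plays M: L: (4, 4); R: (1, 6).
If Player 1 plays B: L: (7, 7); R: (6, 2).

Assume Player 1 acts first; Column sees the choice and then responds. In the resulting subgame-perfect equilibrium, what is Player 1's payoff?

Column best-responds to each possible Player 1 move:
- T: BR = L, leader payoff 9.
- M: BR = R, leader payoff 1.
- B: BR = L, leader payoff 7.
Among 9, 1, 7, the best is 9 at T. Subgame-perfect outcome: (T, L) with payoffs (9, 7).

9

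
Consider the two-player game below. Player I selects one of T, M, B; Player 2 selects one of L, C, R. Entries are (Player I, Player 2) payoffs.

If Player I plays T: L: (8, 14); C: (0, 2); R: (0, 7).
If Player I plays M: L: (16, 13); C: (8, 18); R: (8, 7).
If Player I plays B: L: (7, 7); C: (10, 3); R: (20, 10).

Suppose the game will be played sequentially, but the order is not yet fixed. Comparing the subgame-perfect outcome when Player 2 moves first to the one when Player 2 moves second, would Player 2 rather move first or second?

first

If Player I leads: Player 2's best replies are T→L, M→C, B→R; Player I's induced payoffs 8, 8, 20; outcome (B, R), payoffs (20, 10).
If Player 2 leads: Player I's best replies are L→M, C→B, R→B; Player 2's induced payoffs 13, 3, 10; outcome (M, L), payoffs (16, 13).
Player 2 gets 13 moving first and 10 moving second, so Player 2 prefers to move first.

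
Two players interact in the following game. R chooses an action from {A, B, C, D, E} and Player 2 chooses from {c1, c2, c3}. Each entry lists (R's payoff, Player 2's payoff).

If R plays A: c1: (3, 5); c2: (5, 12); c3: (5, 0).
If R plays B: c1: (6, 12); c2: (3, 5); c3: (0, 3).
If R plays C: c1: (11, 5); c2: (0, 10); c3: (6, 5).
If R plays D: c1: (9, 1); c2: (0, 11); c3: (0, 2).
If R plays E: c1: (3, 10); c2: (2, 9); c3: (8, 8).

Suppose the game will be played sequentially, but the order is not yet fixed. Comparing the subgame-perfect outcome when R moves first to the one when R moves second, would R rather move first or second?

first

If R leads: Player 2's best replies are A→c2, B→c1, C→c2, D→c2, E→c1; R's induced payoffs 5, 6, 0, 0, 3; outcome (B, c1), payoffs (6, 12).
If Player 2 leads: R's best replies are c1→C, c2→A, c3→E; Player 2's induced payoffs 5, 12, 8; outcome (A, c2), payoffs (5, 12).
R gets 6 moving first and 5 moving second, so R prefers to move first.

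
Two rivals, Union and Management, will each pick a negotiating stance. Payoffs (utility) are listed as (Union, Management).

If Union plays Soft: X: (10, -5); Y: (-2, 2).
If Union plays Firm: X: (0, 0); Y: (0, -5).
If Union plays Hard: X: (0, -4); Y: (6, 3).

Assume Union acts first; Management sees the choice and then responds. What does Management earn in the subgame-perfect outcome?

3

Work backward from Management's decision.
- Soft → Management plays Y (best of -5, 2); Union gets -2.
- Firm → Management plays X (best of 0, -5); Union gets 0.
- Hard → Management plays Y (best of -4, 3); Union gets 6.
Maximizing over -2, 0, 6, Union chooses Hard. Subgame-perfect outcome: (Hard, Y) with payoffs (6, 3).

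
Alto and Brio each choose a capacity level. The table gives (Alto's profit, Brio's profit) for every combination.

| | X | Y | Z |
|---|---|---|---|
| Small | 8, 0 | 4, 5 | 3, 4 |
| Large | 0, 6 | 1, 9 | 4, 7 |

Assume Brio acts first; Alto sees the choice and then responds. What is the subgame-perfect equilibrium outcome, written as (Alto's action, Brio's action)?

(Large, Z)

Solve by backward induction (Brio leads).
- X → Alto plays Small (best of 8, 0); Brio gets 0.
- Y → Alto plays Small (best of 4, 1); Brio gets 5.
- Z → Alto plays Large (best of 3, 4); Brio gets 7.
Maximizing over 0, 5, 7, Brio chooses Z. Subgame-perfect outcome: (Large, Z) with payoffs (4, 7).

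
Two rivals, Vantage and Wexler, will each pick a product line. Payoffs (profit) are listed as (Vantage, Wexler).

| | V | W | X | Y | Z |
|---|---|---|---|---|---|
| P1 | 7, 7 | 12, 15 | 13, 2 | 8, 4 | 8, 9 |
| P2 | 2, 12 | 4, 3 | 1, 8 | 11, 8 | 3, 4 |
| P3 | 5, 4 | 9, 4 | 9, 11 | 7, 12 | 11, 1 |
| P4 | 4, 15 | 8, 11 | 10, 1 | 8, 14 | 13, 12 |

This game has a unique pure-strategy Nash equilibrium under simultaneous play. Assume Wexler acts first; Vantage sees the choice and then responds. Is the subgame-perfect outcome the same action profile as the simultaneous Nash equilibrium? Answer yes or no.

yes

Backward induction with Wexler moving first.
- V → Vantage plays P1 (best of 7, 2, 5, 4); Wexler gets 7.
- W → Vantage plays P1 (best of 12, 4, 9, 8); Wexler gets 15.
- X → Vantage plays P1 (best of 13, 1, 9, 10); Wexler gets 2.
- Y → Vantage plays P2 (best of 8, 11, 7, 8); Wexler gets 8.
- Z → Vantage plays P4 (best of 8, 3, 11, 13); Wexler gets 12.
Wexler's induced payoffs are 7, 15, 2, 8, 12, so Wexler commits to W. Subgame-perfect outcome: (P1, W) with payoffs (12, 15).
For the simultaneous game, intersect best replies.
Vantage's best replies: V→P1; W→P1; X→P1; Y→P2; Z→P4.
Wexler's best replies: P1→W; P2→V; P3→Y; P4→V.
Only (P1, W) has each player best-responding; Nash payoffs (12, 15).
Sequential outcome (P1, W) coincides with the Nash profile (P1, W).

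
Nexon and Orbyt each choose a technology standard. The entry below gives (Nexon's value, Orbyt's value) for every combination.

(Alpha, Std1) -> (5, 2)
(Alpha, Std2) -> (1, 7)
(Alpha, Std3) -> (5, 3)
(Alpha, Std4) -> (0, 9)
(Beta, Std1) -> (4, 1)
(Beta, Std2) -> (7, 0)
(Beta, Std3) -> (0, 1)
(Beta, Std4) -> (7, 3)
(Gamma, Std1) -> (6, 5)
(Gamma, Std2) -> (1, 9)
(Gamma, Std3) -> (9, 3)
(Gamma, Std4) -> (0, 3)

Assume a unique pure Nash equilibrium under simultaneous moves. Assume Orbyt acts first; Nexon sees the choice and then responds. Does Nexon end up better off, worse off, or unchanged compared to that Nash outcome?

Nexon best-responds to each possible Orbyt move:
- Std1: Nexon compares 5, 4, 6 and picks Gamma; Orbyt would get 5.
- Std2: Nexon compares 1, 7, 1 and picks Beta; Orbyt would get 0.
- Std3: Nexon compares 5, 0, 9 and picks Gamma; Orbyt would get 3.
- Std4: Nexon compares 0, 7, 0 and picks Beta; Orbyt would get 3.
Orbyt's induced payoffs are 5, 0, 3, 3, so Orbyt commits to Std1. Subgame-perfect outcome: (Gamma, Std1) with payoffs (6, 5).
Under simultaneous play:
Nexon's best replies: Std1→Gamma; Std2→Beta; Std3→Gamma; Std4→Beta.
Orbyt's best replies: Alpha→Std4; Beta→Std4; Gamma→Std2.
Only (Beta, Std4) has each player best-responding; Nash payoffs (7, 3).
Nexon earns 6 sequentially versus 7 at the Nash outcome: worse off.

worse off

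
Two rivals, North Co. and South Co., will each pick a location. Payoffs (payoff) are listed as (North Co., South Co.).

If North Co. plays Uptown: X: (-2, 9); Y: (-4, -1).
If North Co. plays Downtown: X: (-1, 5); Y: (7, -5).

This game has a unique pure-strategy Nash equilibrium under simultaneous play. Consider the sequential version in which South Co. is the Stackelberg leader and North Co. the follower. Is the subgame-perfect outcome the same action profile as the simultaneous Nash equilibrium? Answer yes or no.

Solve by backward induction (South Co. leads).
- X: North Co. compares -2, -1 and picks Downtown; South Co. would get 5.
- Y: North Co. compares -4, 7 and picks Downtown; South Co. would get -5.
South Co.'s induced payoffs are 5, -5, so South Co. commits to X. Subgame-perfect outcome: (Downtown, X) with payoffs (-1, 5).
Under simultaneous play:
North Co.'s best replies: X→Downtown; Y→Downtown.
South Co.'s best replies: Uptown→X; Downtown→X.
The unique mutual best reply is (Downtown, X), giving (-1, 5).
Sequential outcome (Downtown, X) coincides with the Nash profile (Downtown, X).

yes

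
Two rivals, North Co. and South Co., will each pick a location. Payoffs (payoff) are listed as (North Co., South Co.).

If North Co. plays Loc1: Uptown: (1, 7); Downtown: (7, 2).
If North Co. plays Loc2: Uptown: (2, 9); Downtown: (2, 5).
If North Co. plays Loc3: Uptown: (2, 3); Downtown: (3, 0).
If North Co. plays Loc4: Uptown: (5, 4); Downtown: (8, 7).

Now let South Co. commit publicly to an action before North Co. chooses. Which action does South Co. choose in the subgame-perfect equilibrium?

Work backward from North Co.'s decision.
- Uptown → North Co. plays Loc4 (best of 1, 2, 2, 5); South Co. gets 4.
- Downtown → North Co. plays Loc4 (best of 7, 2, 3, 8); South Co. gets 7.
Maximizing over 4, 7, South Co. chooses Downtown. Subgame-perfect outcome: (Loc4, Downtown) with payoffs (8, 7).

Downtown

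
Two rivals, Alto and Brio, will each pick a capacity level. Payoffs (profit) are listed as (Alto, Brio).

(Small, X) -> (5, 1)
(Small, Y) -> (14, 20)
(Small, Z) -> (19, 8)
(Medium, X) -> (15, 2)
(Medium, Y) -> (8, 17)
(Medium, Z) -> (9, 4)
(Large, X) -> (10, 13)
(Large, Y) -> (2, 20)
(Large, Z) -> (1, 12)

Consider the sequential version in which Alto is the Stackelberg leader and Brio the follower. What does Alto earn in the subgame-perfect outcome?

14

Solve by backward induction (Alto leads).
- Small: Brio compares 1, 20, 8 and picks Y; Alto would get 14.
- Medium: Brio compares 2, 17, 4 and picks Y; Alto would get 8.
- Large: Brio compares 13, 20, 12 and picks Y; Alto would get 2.
Maximizing over 14, 8, 2, Alto chooses Small. Subgame-perfect outcome: (Small, Y) with payoffs (14, 20).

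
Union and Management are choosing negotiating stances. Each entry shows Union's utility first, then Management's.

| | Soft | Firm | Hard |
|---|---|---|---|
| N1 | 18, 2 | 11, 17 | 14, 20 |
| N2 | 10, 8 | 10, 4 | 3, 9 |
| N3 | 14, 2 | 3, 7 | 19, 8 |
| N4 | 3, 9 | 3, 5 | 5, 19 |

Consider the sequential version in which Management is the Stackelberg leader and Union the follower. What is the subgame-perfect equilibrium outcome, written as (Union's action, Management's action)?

Union best-responds to each possible Management move:
- Soft: BR = N1, leader payoff 2.
- Firm: BR = N1, leader payoff 17.
- Hard: BR = N3, leader payoff 8.
Maximizing over 2, 17, 8, Management chooses Firm. Subgame-perfect outcome: (N1, Firm) with payoffs (11, 17).

(N1, Firm)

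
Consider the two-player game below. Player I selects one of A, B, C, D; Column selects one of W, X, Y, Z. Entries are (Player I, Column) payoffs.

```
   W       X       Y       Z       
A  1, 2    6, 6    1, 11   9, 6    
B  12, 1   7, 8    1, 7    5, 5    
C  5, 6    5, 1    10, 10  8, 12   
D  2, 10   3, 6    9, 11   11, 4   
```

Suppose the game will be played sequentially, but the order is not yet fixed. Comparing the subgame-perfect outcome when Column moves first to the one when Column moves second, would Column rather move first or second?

second

If Player I leads: Column's best replies are A→Y, B→X, C→Z, D→Y; Player I's induced payoffs 1, 7, 8, 9; outcome (D, Y), payoffs (9, 11).
If Column leads: Player I's best replies are W→B, X→B, Y→C, Z→D; Column's induced payoffs 1, 8, 10, 4; outcome (C, Y), payoffs (10, 10).
Column gets 10 moving first and 11 moving second, so Column prefers to move second.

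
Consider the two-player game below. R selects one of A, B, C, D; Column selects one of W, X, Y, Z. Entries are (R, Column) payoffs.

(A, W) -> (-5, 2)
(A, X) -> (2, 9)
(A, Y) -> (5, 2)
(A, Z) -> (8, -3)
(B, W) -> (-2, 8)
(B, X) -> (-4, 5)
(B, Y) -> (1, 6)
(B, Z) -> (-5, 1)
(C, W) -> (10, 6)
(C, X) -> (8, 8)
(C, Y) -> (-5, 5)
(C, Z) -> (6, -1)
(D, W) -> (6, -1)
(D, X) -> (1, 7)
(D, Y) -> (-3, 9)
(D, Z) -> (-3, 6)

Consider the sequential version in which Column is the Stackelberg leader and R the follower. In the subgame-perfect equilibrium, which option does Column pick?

R best-responds to each possible Column move:
- W → R plays C (best of -5, -2, 10, 6); Column gets 6.
- X → R plays C (best of 2, -4, 8, 1); Column gets 8.
- Y → R plays A (best of 5, 1, -5, -3); Column gets 2.
- Z → R plays A (best of 8, -5, 6, -3); Column gets -3.
Among 6, 8, 2, -3, the best is 8 at X. Subgame-perfect outcome: (C, X) with payoffs (8, 8).

X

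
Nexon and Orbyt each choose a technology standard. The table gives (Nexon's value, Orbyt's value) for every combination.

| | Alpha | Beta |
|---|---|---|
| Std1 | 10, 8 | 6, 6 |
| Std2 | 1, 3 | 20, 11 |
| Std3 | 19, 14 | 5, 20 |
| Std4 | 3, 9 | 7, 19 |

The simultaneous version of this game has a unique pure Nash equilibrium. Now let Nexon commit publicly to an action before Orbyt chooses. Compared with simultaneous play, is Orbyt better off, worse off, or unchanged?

Backward induction with Nexon moving first.
- Std1 → Orbyt plays Alpha (best of 8, 6); Nexon gets 10.
- Std2 → Orbyt plays Beta (best of 3, 11); Nexon gets 20.
- Std3 → Orbyt plays Beta (best of 14, 20); Nexon gets 5.
- Std4 → Orbyt plays Beta (best of 9, 19); Nexon gets 7.
Maximizing over 10, 20, 5, 7, Nexon chooses Std2. Subgame-perfect outcome: (Std2, Beta) with payoffs (20, 11).
Now find the simultaneous Nash equilibrium.
Nexon's best replies: Alpha→Std3; Beta→Std2.
Orbyt's best replies: Std1→Alpha; Std2→Beta; Std3→Beta; Std4→Beta.
The unique mutual best reply is (Std2, Beta), giving (20, 11).
Orbyt earns 11 sequentially versus 11 at the Nash outcome: unchanged.

unchanged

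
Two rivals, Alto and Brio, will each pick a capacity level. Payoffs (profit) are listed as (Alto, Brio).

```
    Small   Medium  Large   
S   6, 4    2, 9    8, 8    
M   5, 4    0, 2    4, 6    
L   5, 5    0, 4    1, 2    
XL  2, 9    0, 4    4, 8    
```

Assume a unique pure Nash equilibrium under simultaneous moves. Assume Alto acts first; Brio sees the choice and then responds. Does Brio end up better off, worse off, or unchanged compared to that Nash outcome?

worse off

Brio best-responds to each possible Alto move:
- S: BR = Medium, leader payoff 2.
- M: BR = Large, leader payoff 4.
- L: BR = Small, leader payoff 5.
- XL: BR = Small, leader payoff 2.
Maximizing over 2, 4, 5, 2, Alto chooses L. Subgame-perfect outcome: (L, Small) with payoffs (5, 5).
For the simultaneous game, intersect best replies.
Alto's best replies: Small→S; Medium→S; Large→S.
Brio's best replies: S→Medium; M→Large; L→Small; XL→Small.
The unique mutual best reply is (S, Medium), giving (2, 9).
Brio earns 5 sequentially versus 9 at the Nash outcome: worse off.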